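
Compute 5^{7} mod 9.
5

Using successive squaring:
Binary expansion of 7: 111
Powers of 5 mod 9 (each is the square of the previous):
  5^1 ≡ 5 (mod 9)
  5^2 ≡ 5² = 25 ≡ 7 (mod 9)
  5^4 ≡ 7² = 49 ≡ 4 (mod 9)
7 = 4 + 2 + 1, so 5^7 = 5^4 × 5^2 × 5^1 ≡ 4 × 7 × 5 (mod 9)
Multiplying step by step:
  4 × 7 = 28 ≡ 1 (mod 9)
  1 × 5 = 5 ≡ 5 (mod 9)
Result: 5^7 ≡ 5 (mod 9)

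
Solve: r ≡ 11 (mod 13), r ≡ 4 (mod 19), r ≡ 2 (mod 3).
M = 13 × 19 × 3 = 741. M₁ = 57, y₁ ≡ 8 (mod 13). M₂ = 39, y₂ ≡ 1 (mod 19). M₃ = 247, y₃ ≡ 1 (mod 3). r = 11×57×8 + 4×39×1 + 2×247×1 ≡ 479 (mod 741)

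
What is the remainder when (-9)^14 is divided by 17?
Using repeated squaring. (-9) ≡ 8 (mod 17). 14 = 8 + 4 + 2 (binary 1110). Repeated squaring mod 17: 8^1 ≡ 8; 8^2 ≡ 8² = 64 ≡ 13; 8^4 ≡ 13² = 169 ≡ 16; 8^8 ≡ 16² = 256 ≡ 1. Multiply: (-9)^14 ≡ 8^8 × 8^4 × 8^2 ≡ 1 × 16 × 13 (mod 17): 1 × 16 = 16 ≡ 16; 16 × 13 = 208 ≡ 4. So (-9)^14 ≡ 4 (mod 17).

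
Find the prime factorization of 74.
2 × 37

Divide by primes starting from smallest:
74 ÷ 2 = 37
37 ÷ 37 = 1

74 = 2 × 37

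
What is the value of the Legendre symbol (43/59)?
(43/59) = 43^{29} mod 59 = -1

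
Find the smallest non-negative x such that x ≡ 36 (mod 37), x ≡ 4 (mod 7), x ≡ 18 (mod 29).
221

Using the Chinese Remainder Theorem:
M = product of moduli = 7511
For equation 1: M_1 = 203, 203 ≡ 18 (mod 37), inverse of 203 mod 37 is 35 (check: 18 × 35 = 630 ≡ 1 (mod 37))
For equation 2: M_2 = 1073, 1073 ≡ 2 (mod 7), inverse of 1073 mod 7 is 4 (check: 2 × 4 = 8 ≡ 1 (mod 7))
For equation 3: M_3 = 259, 259 ≡ 27 (mod 29), inverse of 259 mod 29 is 14 (check: 27 × 14 = 378 ≡ 1 (mod 29))
Combine: x ≡ Σ r_i×M_i×(M_i⁻¹ mod m_i) = 36×203×35 + 4×1073×4 + 18×259×14 = 255780 + 17168 + 65268 = 338216
338216 mod 7511 = 221
x ≡ 221 (mod 7511)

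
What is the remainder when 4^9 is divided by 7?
9 = 8 + 1 (binary 1001). Repeated squaring mod 7: 4^1 ≡ 4; 4^2 ≡ 4² = 16 ≡ 2; 4^4 ≡ 2² = 4 ≡ 4; 4^8 ≡ 4² = 16 ≡ 2. Multiply: 4^9 = 4^8 × 4^1 ≡ 2 × 4 (mod 7): 2 × 4 = 8 ≡ 1. So 4^9 ≡ 1 (mod 7).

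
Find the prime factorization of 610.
2 × 5 × 61

Divide by primes starting from smallest:
610 ÷ 2 = 305
305 ÷ 5 = 61
61 ÷ 61 = 1

610 = 2 × 5 × 61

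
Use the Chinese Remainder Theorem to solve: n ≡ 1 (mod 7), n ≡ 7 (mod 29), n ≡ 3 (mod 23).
2878

Using the Chinese Remainder Theorem:
M = product of moduli = 4669
For equation 1: M_1 = 667, 667 ≡ 2 (mod 7), inverse of 667 mod 7 is 4 (check: 2 × 4 = 8 ≡ 1 (mod 7))
For equation 2: M_2 = 161, 161 ≡ 16 (mod 29), inverse of 161 mod 29 is 20 (check: 16 × 20 = 320 ≡ 1 (mod 29))
For equation 3: M_3 = 203, 203 ≡ 19 (mod 23), inverse of 203 mod 23 is 17 (check: 19 × 17 = 323 ≡ 1 (mod 23))
Combine: n ≡ Σ r_i×M_i×(M_i⁻¹ mod m_i) = 1×667×4 + 7×161×20 + 3×203×17 = 2668 + 22540 + 10353 = 35561
35561 mod 4669 = 2878
n ≡ 2878 (mod 4669)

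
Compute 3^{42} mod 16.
9

Using successive squaring:
Binary expansion of 42: 101010
Powers of 3 mod 16 (each is the square of the previous):
  3^1 ≡ 3 (mod 16)
  3^2 ≡ 3² = 9 ≡ 9 (mod 16)
  3^4 ≡ 9² = 81 ≡ 1 (mod 16)
  3^8 ≡ 1² = 1 ≡ 1 (mod 16)
  3^16 ≡ 1² = 1 ≡ 1 (mod 16)
  3^32 ≡ 1² = 1 ≡ 1 (mod 16)
42 = 32 + 8 + 2, so 3^42 = 3^32 × 3^8 × 3^2 ≡ 1 × 1 × 9 (mod 16)
Multiplying step by step:
  1 × 1 = 1 ≡ 1 (mod 16)
  1 × 9 = 9 ≡ 9 (mod 16)
Result: 3^42 ≡ 9 (mod 16)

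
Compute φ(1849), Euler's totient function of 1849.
1806

Prime factorization: 1849 = 43^2
Using the formula φ(n) = n × Π(1 - 1/p) for each prime factor p:
φ(1849) = 1849 × (1 - 1/43)
φ(1849) = 1806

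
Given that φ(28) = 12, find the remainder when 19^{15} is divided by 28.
By Euler: 19^{12} ≡ 1 (mod 28) since gcd(19, 28) = 1. 15 = 1×12 + 3. So 19^{15} ≡ 19^{3} ≡ 27 (mod 28)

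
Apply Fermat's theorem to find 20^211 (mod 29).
By Fermat: 20^{28} ≡ 1 (mod 29). 211 ≡ 15 (mod 28). So 20^{211} ≡ 20^{15} ≡ 20 (mod 29)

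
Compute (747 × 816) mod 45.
27

(747 × 816) = 609552
609552 mod 45 = 27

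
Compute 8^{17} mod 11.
2

Using successive squaring:
Binary expansion of 17: 10001
Powers of 8 mod 11 (each is the square of the previous):
  8^1 ≡ 8 (mod 11)
  8^2 ≡ 8² = 64 ≡ 9 (mod 11)
  8^4 ≡ 9² = 81 ≡ 4 (mod 11)
  8^8 ≡ 4² = 16 ≡ 5 (mod 11)
  8^16 ≡ 5² = 25 ≡ 3 (mod 11)
17 = 16 + 1, so 8^17 = 8^16 × 8^1 ≡ 3 × 8 (mod 11)
Multiplying step by step:
  3 × 8 = 24 ≡ 2 (mod 11)
Result: 8^17 ≡ 2 (mod 11)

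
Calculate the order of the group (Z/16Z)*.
8

Prime factorization: 16 = 2^4
Using the formula φ(n) = n × Π(1 - 1/p) for each prime factor p:
φ(16) = 16 × (1 - 1/2)
φ(16) = 8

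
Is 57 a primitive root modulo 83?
Yes

To verify, check if 57^(82/q) ≢ 1 (mod 83) for each prime divisor q of 82
Divisors of 82 = 82: [1, 2, 41, 82]
  57^(82/41) = 57^2 ≡ 12 (mod 83)
  57^(82/2) = 57^41 ≡ 82 (mod 83)
Conclusion: 57 is a primitive root modulo 83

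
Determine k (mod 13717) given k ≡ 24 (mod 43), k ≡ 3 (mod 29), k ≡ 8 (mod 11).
3077

Using the Chinese Remainder Theorem:
M = product of moduli = 13717
For equation 1: M_1 = 319, 319 ≡ 18 (mod 43), inverse of 319 mod 43 is 12 (check: 18 × 12 = 216 ≡ 1 (mod 43))
For equation 2: M_2 = 473, 473 ≡ 9 (mod 29), inverse of 473 mod 29 is 13 (check: 9 × 13 = 117 ≡ 1 (mod 29))
For equation 3: M_3 = 1247, 1247 ≡ 4 (mod 11), inverse of 1247 mod 11 is 3 (check: 4 × 3 = 12 ≡ 1 (mod 11))
Combine: k ≡ Σ r_i×M_i×(M_i⁻¹ mod m_i) = 24×319×12 + 3×473×13 + 8×1247×3 = 91872 + 18447 + 29928 = 140247
140247 mod 13717 = 3077
k ≡ 3077 (mod 13717)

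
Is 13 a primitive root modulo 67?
Yes

To verify, check if 13^(66/q) ≢ 1 (mod 67) for each prime divisor q of 66
Divisors of 66 = 66: [1, 2, 3, 6, 11, 22, 33, 66]
  13^(66/11) = 13^6 ≡ 62 (mod 67)
  13^(66/2) = 13^33 ≡ 66 (mod 67)
  13^(66/3) = 13^22 ≡ 37 (mod 67)
Conclusion: 13 is a primitive root modulo 67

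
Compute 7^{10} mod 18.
7

Using successive squaring:
Binary expansion of 10: 1010
Powers of 7 mod 18 (each is the square of the previous):
  7^1 ≡ 7 (mod 18)
  7^2 ≡ 7² = 49 ≡ 13 (mod 18)
  7^4 ≡ 13² = 169 ≡ 7 (mod 18)
  7^8 ≡ 7² = 49 ≡ 13 (mod 18)
10 = 8 + 2, so 7^10 = 7^8 × 7^2 ≡ 13 × 13 (mod 18)
Multiplying step by step:
  13 × 13 = 169 ≡ 7 (mod 18)
Result: 7^10 ≡ 7 (mod 18)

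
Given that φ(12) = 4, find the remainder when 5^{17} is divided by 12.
By Euler: 5^{4} ≡ 1 (mod 12) since gcd(5, 12) = 1. 17 = 4×4 + 1. So 5^{17} ≡ 5^{1} ≡ 5 (mod 12)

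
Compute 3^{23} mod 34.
11

Using successive squaring:
Binary expansion of 23: 10111
Powers of 3 mod 34 (each is the square of the previous):
  3^1 ≡ 3 (mod 34)
  3^2 ≡ 3² = 9 ≡ 9 (mod 34)
  3^4 ≡ 9² = 81 ≡ 13 (mod 34)
  3^8 ≡ 13² = 169 ≡ 33 (mod 34)
  3^16 ≡ 33² = 1089 ≡ 1 (mod 34)
23 = 16 + 4 + 2 + 1, so 3^23 = 3^16 × 3^4 × 3^2 × 3^1 ≡ 1 × 13 × 9 × 3 (mod 34)
Multiplying step by step:
  1 × 13 = 13 ≡ 13 (mod 34)
  13 × 9 = 117 ≡ 15 (mod 34)
  15 × 3 = 45 ≡ 11 (mod 34)
Result: 3^23 ≡ 11 (mod 34)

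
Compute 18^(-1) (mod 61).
17

Using Extended Euclidean Algorithm:
gcd(18, 61) = 1
Bezout coefficients: 18 × 17 + 61 × -5 = 1
So 18 × 17 ≡ 1 (mod 61)
The inverse is 17 mod 61 = 17
Verification: 18 × 17 = 306 = 5 × 61 + 1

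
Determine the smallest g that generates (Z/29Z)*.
2

A primitive root g modulo p has order p-1 = 28
Prime divisors of 28: [2, 7]
g is a primitive root iff g^(28/q) ≢ 1 (mod 29) for each prime divisor q
Testing small values:
  g = 2: 2^14 ≡ 28, 2^4 ≡ 16 (mod 29) → none is 1, primitive root!
The smallest primitive root is 2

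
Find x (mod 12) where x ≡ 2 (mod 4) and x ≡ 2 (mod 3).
M = 4 × 3 = 12. M₁ = 3, y₁ ≡ 3 (mod 4). M₂ = 4, y₂ ≡ 1 (mod 3). x = 2×3×3 + 2×4×1 ≡ 2 (mod 12)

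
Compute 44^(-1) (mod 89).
44^(-1) ≡ 87 (mod 89). Verification: 44 × 87 = 3828 ≡ 1 (mod 89)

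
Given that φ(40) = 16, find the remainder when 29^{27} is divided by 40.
By Euler: 29^{16} ≡ 1 (mod 40) since gcd(29, 40) = 1. 27 = 1×16 + 11. So 29^{27} ≡ 29^{11} ≡ 29 (mod 40)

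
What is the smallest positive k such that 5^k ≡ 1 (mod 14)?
Powers of 5 mod 14: 5^1≡5, 5^2≡11, 5^3≡13, 5^4≡9, 5^5≡3, 5^6≡1. Order = 6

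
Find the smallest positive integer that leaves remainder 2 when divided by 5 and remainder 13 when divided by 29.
M = 5 × 29 = 145. M₁ = 29, y₁ ≡ 4 (mod 5). M₂ = 5, y₂ ≡ 6 (mod 29). y = 2×29×4 + 13×5×6 ≡ 42 (mod 145). The smallest positive such number is 42.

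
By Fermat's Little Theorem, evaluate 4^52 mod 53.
By Fermat's Little Theorem, 4^{52} ≡ 1 (mod 53) since 53 is prime and gcd(4, 53) = 1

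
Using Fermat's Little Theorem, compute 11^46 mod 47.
By Fermat's Little Theorem, 11^{46} ≡ 1 (mod 47) since 47 is prime and gcd(11, 47) = 1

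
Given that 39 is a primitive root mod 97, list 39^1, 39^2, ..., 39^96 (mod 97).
g^1, g^2, ..., g^{96} mod 97: {39, 66, 52, 88, 37, 85, 17, 81, 55, 11, 41, 47, 87, 95, 19, 62, 90, 18, 23, 24, 63, 32, 84, 75, 15, 3, 20, 4, 59, 70, 14, 61, 51, 49, 68, 33, 26, 44, 67, 91, 57, 89, 76, 54, 69, 72, 92, 96, 58, 31, 45, 9, 60, 12, 80, 16, 42, 86, 56, 50, 10, 2, 78, 35, 7, 79, 74, 73, 34, 65, 13, 22, 82, 94, 77, 93, 38, 27, 83, 36, 46, 48, 29, 64, 71, 53, 30, 6, 40, 8, 21, 43, 28, 25, 5, 1}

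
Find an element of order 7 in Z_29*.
7 has order 7 mod 29 since 7^{7} ≡ 1 (mod 29) and no smaller power works.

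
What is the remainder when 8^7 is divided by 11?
7 = 4 + 2 + 1 (binary 111). Repeated squaring mod 11: 8^1 ≡ 8; 8^2 ≡ 8² = 64 ≡ 9; 8^4 ≡ 9² = 81 ≡ 4. Multiply: 8^7 = 8^4 × 8^2 × 8^1 ≡ 4 × 9 × 8 (mod 11): 4 × 9 = 36 ≡ 3; 3 × 8 = 24 ≡ 2. So 8^7 ≡ 2 (mod 11).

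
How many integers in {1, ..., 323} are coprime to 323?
288

Prime factorization: 323 = 17 × 19
Using the formula φ(n) = n × Π(1 - 1/p) for each prime factor p:
φ(323) = 323 × (1 - 1/17) × (1 - 1/19)
φ(323) = 288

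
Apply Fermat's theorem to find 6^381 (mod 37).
By Fermat: 6^{36} ≡ 1 (mod 37). 381 ≡ 21 (mod 36). So 6^{381} ≡ 6^{21} ≡ 6 (mod 37)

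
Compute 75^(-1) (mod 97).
22

Using Extended Euclidean Algorithm:
gcd(75, 97) = 1
Bezout coefficients: 75 × 22 + 97 × -17 = 1
So 75 × 22 ≡ 1 (mod 97)
The inverse is 22 mod 97 = 22
Verification: 75 × 22 = 1650 = 17 × 97 + 1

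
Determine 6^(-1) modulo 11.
6^(-1) ≡ 2 (mod 11). Verification: 6 × 2 = 12 ≡ 1 (mod 11)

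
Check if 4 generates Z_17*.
p - 1 = 16 has prime divisors 2. Check 4^(16/q) mod 17 for each: 4^(16/2) = 4^8 ≡ 1 (mod 17). Since 4^8 ≡ 1 (mod 17), the order of 4 divides 8 (in fact the order is 4) ≠ 16, so it is not a primitive root.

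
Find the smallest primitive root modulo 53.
2

A primitive root g modulo p has order p-1 = 52
Prime divisors of 52: [2, 13]
g is a primitive root iff g^(52/q) ≢ 1 (mod 53) for each prime divisor q
Testing small values:
  g = 2: 2^26 ≡ 52, 2^4 ≡ 16 (mod 53) → none is 1, primitive root!
The smallest primitive root is 2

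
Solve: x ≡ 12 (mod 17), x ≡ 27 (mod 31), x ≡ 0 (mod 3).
M = 17 × 31 × 3 = 1581. M₁ = 93, y₁ ≡ 15 (mod 17). M₂ = 51, y₂ ≡ 14 (mod 31). M₃ = 527, y₃ ≡ 2 (mod 3). x = 12×93×15 + 27×51×14 + 0×527×2 ≡ 1236 (mod 1581)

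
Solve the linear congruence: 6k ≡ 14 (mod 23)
10

Since gcd(6, 23) = 1 divides 14, a solution exists.
Multiply both sides by the inverse of 6 mod 23:
  6^(-1) mod 23 = 4
  x ≡ 4 × 14 ≡ 56 ≡ 10 (mod 23)
Verification: 6 × 10 = 60 = 2 × 23 + 14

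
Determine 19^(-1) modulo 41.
19^(-1) ≡ 13 (mod 41). Verification: 19 × 13 = 247 ≡ 1 (mod 41)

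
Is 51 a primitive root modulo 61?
Yes

To verify, check if 51^(60/q) ≢ 1 (mod 61) for each prime divisor q of 60
Divisors of 60 = 60: [1, 2, 3, 4, 5, 6, 10, 12, 15, 20, 30, 60]
  51^(60/2) = 51^30 ≡ 60 (mod 61)
  51^(60/3) = 51^20 ≡ 13 (mod 61)
  51^(60/5) = 51^12 ≡ 58 (mod 61)
Conclusion: 51 is a primitive root modulo 61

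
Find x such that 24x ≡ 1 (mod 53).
24^(-1) ≡ 42 (mod 53). Verification: 24 × 42 = 1008 ≡ 1 (mod 53)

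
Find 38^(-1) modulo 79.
52

Using Extended Euclidean Algorithm:
gcd(38, 79) = 1
Bezout coefficients: 38 × -27 + 79 × 13 = 1
So 38 × -27 ≡ 1 (mod 79)
The inverse is -27 mod 79 = 52
Verification: 38 × 52 = 1976 = 25 × 79 + 1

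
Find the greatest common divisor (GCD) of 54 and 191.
1

Using the Euclidean algorithm:
54 = 0 × 191 + 54
191 = 3 × 54 + 29
54 = 1 × 29 + 25
29 = 1 × 25 + 4
25 = 6 × 4 + 1
4 = 4 × 1 + 0

GCD(54, 191) = 1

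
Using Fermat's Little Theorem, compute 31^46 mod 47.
By Fermat's Little Theorem, 31^{46} ≡ 1 (mod 47) since 47 is prime and gcd(31, 47) = 1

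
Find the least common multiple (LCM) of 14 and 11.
154

First find GCD(14, 11) using the Euclidean algorithm:
14 = 1 × 11 + 3
11 = 3 × 3 + 2
3 = 1 × 2 + 1
2 = 2 × 1 + 0
GCD(14, 11) = 1

LCM formula: LCM(a, b) = (a × b) / GCD(a, b)
LCM(14, 11) = (14 × 11) / 1
LCM(14, 11) = 154 / 1
LCM(14, 11) = 154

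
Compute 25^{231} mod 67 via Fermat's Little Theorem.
1

By Fermat's Little Theorem, a^(p-1) ≡ 1 (mod p) for prime p and gcd(a, p) = 1
Here p = 67, so 25^66 ≡ 1 (mod 67)
We can reduce the exponent: 231 mod 66 = 33
So 25^231 ≡ 25^33 (mod 67)
Computing: 25^33 mod 67 = 1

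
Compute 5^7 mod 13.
7 = 4 + 2 + 1 (binary 111). Repeated squaring mod 13: 5^1 ≡ 5; 5^2 ≡ 5² = 25 ≡ 12; 5^4 ≡ 12² = 144 ≡ 1. Multiply: 5^7 = 5^4 × 5^2 × 5^1 ≡ 1 × 12 × 5 (mod 13): 1 × 12 = 12 ≡ 12; 12 × 5 = 60 ≡ 8. So 5^7 ≡ 8 (mod 13).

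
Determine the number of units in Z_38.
18

Prime factorization: 38 = 2 × 19
Using the formula φ(n) = n × Π(1 - 1/p) for each prime factor p:
φ(38) = 38 × (1 - 1/2) × (1 - 1/19)
φ(38) = 18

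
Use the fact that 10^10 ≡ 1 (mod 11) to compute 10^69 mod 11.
By Fermat: 10^{10} ≡ 1 (mod 11). 69 = 6×10 + 9. So 10^{69} ≡ 10^{9} ≡ 10 (mod 11)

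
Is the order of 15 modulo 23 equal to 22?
Yes, ord_23(15) = 22.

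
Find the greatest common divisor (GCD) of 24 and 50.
2

Using the Euclidean algorithm:
24 = 0 × 50 + 24
50 = 2 × 24 + 2
24 = 12 × 2 + 0

GCD(24, 50) = 2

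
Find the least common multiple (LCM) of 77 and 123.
9471

First find GCD(77, 123) using the Euclidean algorithm:
77 = 0 × 123 + 77
123 = 1 × 77 + 46
77 = 1 × 46 + 31
46 = 1 × 31 + 15
31 = 2 × 15 + 1
15 = 15 × 1 + 0
GCD(77, 123) = 1

LCM formula: LCM(a, b) = (a × b) / GCD(a, b)
LCM(77, 123) = (77 × 123) / 1
LCM(77, 123) = 9471 / 1
LCM(77, 123) = 9471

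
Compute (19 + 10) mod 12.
5

(19 + 10) = 29
29 mod 12 = 5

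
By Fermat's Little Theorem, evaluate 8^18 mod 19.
By Fermat's Little Theorem, 8^{18} ≡ 1 (mod 19) since 19 is prime and gcd(8, 19) = 1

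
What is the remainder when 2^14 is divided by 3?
Using Fermat: 2^{2} ≡ 1 (mod 3). 14 ≡ 0 (mod 2). So 2^{14} ≡ 2^{0} ≡ 1 (mod 3)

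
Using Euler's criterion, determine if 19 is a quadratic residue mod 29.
By Euler's criterion: 19^{14} ≡ 28 (mod 29). Since this equals -1 (≡ 28), 19 is not a QR.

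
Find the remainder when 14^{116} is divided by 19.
By Fermat: 14^{18} ≡ 1 (mod 19). 116 = 6×18 + 8. So 14^{116} ≡ 14^{8} ≡ 4 (mod 19)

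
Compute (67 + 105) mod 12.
4

(67 + 105) = 172
172 mod 12 = 4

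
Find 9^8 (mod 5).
9 ≡ 4 (mod 5). 8 = 8 (binary 1000). Repeated squaring mod 5: 4^1 ≡ 4; 4^2 ≡ 4² = 16 ≡ 1; 4^4 ≡ 1² = 1 ≡ 1; 4^8 ≡ 1² = 1 ≡ 1. So 9^8 ≡ 1 (mod 5).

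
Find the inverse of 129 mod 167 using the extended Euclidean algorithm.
Extended GCD: 129(-22) + 167(17) = 1. So 129^(-1) ≡ 145 ≡ 145 (mod 167). Verify: 129 × 145 = 18705 ≡ 1 (mod 167)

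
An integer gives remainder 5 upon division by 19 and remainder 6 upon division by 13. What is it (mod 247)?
M = 19 × 13 = 247. M₁ = 13, y₁ ≡ 3 (mod 19). M₂ = 19, y₂ ≡ 11 (mod 13). r = 5×13×3 + 6×19×11 ≡ 214 (mod 247). The smallest positive such number is 214.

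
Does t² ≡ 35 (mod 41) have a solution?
By Euler's criterion: 35^{20} ≡ 40 (mod 41). Since this equals -1 (≡ 40), 35 is not a QR.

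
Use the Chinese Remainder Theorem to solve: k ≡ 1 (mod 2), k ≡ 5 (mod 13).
5

Using the Chinese Remainder Theorem:
M = product of moduli = 26
For equation 1: M_1 = 13, 13 ≡ 1 (mod 2), inverse of 13 mod 2 is 1 (check: 1 × 1 = 1 ≡ 1 (mod 2))
For equation 2: M_2 = 2, 2 ≡ 2 (mod 13), inverse of 2 mod 13 is 7 (check: 2 × 7 = 14 ≡ 1 (mod 13))
Combine: k ≡ Σ r_i×M_i×(M_i⁻¹ mod m_i) = 1×13×1 + 5×2×7 = 13 + 70 = 83
83 mod 26 = 5
k ≡ 5 (mod 26)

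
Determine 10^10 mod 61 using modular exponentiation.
10 = 8 + 2 (binary 1010). Repeated squaring mod 61: 10^1 ≡ 10; 10^2 ≡ 10² = 100 ≡ 39; 10^4 ≡ 39² = 1521 ≡ 57; 10^8 ≡ 57² = 3249 ≡ 16. Multiply: 10^10 = 10^8 × 10^2 ≡ 16 × 39 (mod 61): 16 × 39 = 624 ≡ 14. So 10^10 ≡ 14 (mod 61).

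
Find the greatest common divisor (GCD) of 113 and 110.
1

Using the Euclidean algorithm:
113 = 1 × 110 + 3
110 = 36 × 3 + 2
3 = 1 × 2 + 1
2 = 2 × 1 + 0

GCD(113, 110) = 1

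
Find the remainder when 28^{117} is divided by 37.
By Fermat: 28^{36} ≡ 1 (mod 37). 117 = 3×36 + 9. So 28^{117} ≡ 28^{9} ≡ 36 (mod 37)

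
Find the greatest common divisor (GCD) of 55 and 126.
1

Using the Euclidean algorithm:
55 = 0 × 126 + 55
126 = 2 × 55 + 16
55 = 3 × 16 + 7
16 = 2 × 7 + 2
7 = 3 × 2 + 1
2 = 2 × 1 + 0

GCD(55, 126) = 1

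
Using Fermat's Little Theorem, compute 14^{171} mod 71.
14

By Fermat's Little Theorem, a^(p-1) ≡ 1 (mod p) for prime p and gcd(a, p) = 1
Here p = 71, so 14^70 ≡ 1 (mod 71)
We can reduce the exponent: 171 mod 70 = 31
So 14^171 ≡ 14^31 (mod 71)
Computing: 14^31 mod 71 = 14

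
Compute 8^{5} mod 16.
0

Using successive squaring:
Binary expansion of 5: 101
Powers of 8 mod 16 (each is the square of the previous):
  8^1 ≡ 8 (mod 16)
  8^2 ≡ 8² = 64 ≡ 0 (mod 16)
  8^4 ≡ 0² = 0 ≡ 0 (mod 16)
5 = 4 + 1, so 8^5 = 8^4 × 8^1 ≡ 0 × 8 (mod 16)
Multiplying step by step:
  0 × 8 = 0 ≡ 0 (mod 16)
Result: 8^5 ≡ 0 (mod 16)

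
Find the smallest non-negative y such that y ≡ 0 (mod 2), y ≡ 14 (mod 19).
14

Using the Chinese Remainder Theorem:
M = product of moduli = 38
For equation 1: M_1 = 19, 19 ≡ 1 (mod 2), inverse of 19 mod 2 is 1 (check: 1 × 1 = 1 ≡ 1 (mod 2))
For equation 2: M_2 = 2, 2 ≡ 2 (mod 19), inverse of 2 mod 19 is 10 (check: 2 × 10 = 20 ≡ 1 (mod 19))
Combine: y ≡ Σ r_i×M_i×(M_i⁻¹ mod m_i) = 0×19×1 + 14×2×10 = 0 + 280 = 280
280 mod 38 = 14
y ≡ 14 (mod 38)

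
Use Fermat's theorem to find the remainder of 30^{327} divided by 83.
36

By Fermat's Little Theorem, a^(p-1) ≡ 1 (mod p) for prime p and gcd(a, p) = 1
Here p = 83, so 30^82 ≡ 1 (mod 83)
We can reduce the exponent: 327 mod 82 = 81
So 30^327 ≡ 30^81 (mod 83)
Computing: 30^81 mod 83 = 36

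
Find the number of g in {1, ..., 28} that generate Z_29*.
Number of primitive roots mod 29 = φ(28) = 12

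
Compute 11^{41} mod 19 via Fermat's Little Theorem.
7

By Fermat's Little Theorem, a^(p-1) ≡ 1 (mod p) for prime p and gcd(a, p) = 1
Here p = 19, so 11^18 ≡ 1 (mod 19)
We can reduce the exponent: 41 mod 18 = 5
So 11^41 ≡ 11^5 (mod 19)
Computing: 11^5 mod 19 = 7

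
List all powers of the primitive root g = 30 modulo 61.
g^1, g^2, ..., g^{60} mod 61: {30, 46, 38, 42, 40, 41, 10, 56, 33, 14, 54, 34, 44, 39, 11, 25, 18, 52, 35, 13, 24, 49, 6, 58, 32, 45, 8, 57, 2, 60, 31, 15, 23, 19, 21, 20, 51, 5, 28, 47, 7, 27, 17, 22, 50, 36, 43, 9, 26, 48, 37, 12, 55, 3, 29, 16, 53, 4, 59, 1}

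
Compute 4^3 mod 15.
3 = 2 + 1 (binary 11). Repeated squaring mod 15: 4^1 ≡ 4; 4^2 ≡ 4² = 16 ≡ 1. Multiply: 4^3 = 4^2 × 4^1 ≡ 1 × 4 (mod 15): 1 × 4 = 4 ≡ 4. So 4^3 ≡ 4 (mod 15).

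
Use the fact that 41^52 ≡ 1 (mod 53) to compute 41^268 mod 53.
By Fermat: 41^{52} ≡ 1 (mod 53). 268 = 5×52 + 8. So 41^{268} ≡ 41^{8} ≡ 10 (mod 53)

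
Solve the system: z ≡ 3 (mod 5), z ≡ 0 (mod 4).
M = 5 × 4 = 20. M₁ = 4, y₁ ≡ 4 (mod 5). M₂ = 5, y₂ ≡ 1 (mod 4). z = 3×4×4 + 0×5×1 ≡ 8 (mod 20)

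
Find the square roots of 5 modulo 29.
The square roots of 5 mod 29 are 18 and 11. Verify: 18² = 324 ≡ 5 (mod 29)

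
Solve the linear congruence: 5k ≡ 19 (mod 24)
23

Since gcd(5, 24) = 1 divides 19, a solution exists.
Multiply both sides by the inverse of 5 mod 24:
  5^(-1) mod 24 = 5
  x ≡ 5 × 19 ≡ 95 ≡ 23 (mod 24)
Verification: 5 × 23 = 115 = 4 × 24 + 19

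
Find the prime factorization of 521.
521

Divide by primes starting from smallest:
521 ÷ 521 = 1

521 = 521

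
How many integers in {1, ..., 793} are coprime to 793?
720

Prime factorization: 793 = 13 × 61
Using the formula φ(n) = n × Π(1 - 1/p) for each prime factor p:
φ(793) = 793 × (1 - 1/13) × (1 - 1/61)
φ(793) = 720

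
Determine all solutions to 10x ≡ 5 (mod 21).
11

Since gcd(10, 21) = 1 divides 5, a solution exists.
Multiply both sides by the inverse of 10 mod 21:
  10^(-1) mod 21 = 19
  x ≡ 19 × 5 ≡ 95 ≡ 11 (mod 21)
Verification: 10 × 11 = 110 = 5 × 21 + 5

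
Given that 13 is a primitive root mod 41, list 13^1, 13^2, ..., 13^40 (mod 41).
g^1, g^2, ..., g^{40} mod 41: {13, 5, 24, 25, 38, 2, 26, 10, 7, 9, 35, 4, 11, 20, 14, 18, 29, 8, 22, 40, 28, 36, 17, 16, 3, 39, 15, 31, 34, 32, 6, 37, 30, 21, 27, 23, 12, 33, 19, 1}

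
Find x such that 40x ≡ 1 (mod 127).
40^(-1) ≡ 54 (mod 127). Verification: 40 × 54 = 2160 ≡ 1 (mod 127)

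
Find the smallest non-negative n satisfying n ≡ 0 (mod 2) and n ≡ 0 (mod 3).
M = 2 × 3 = 6. M₁ = 3, y₁ ≡ 1 (mod 2). M₂ = 2, y₂ ≡ 2 (mod 3). n = 0×3×1 + 0×2×2 ≡ 0 (mod 6)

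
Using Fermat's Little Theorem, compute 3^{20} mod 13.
9

By Fermat's Little Theorem, a^(p-1) ≡ 1 (mod p) for prime p and gcd(a, p) = 1
Here p = 13, so 3^12 ≡ 1 (mod 13)
We can reduce the exponent: 20 mod 12 = 8
So 3^20 ≡ 3^8 (mod 13)
Computing: 3^8 mod 13 = 9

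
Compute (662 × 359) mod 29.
3

(662 × 359) = 237658
237658 mod 29 = 3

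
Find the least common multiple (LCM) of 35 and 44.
1540

First find GCD(35, 44) using the Euclidean algorithm:
35 = 0 × 44 + 35
44 = 1 × 35 + 9
35 = 3 × 9 + 8
9 = 1 × 8 + 1
8 = 8 × 1 + 0
GCD(35, 44) = 1

LCM formula: LCM(a, b) = (a × b) / GCD(a, b)
LCM(35, 44) = (35 × 44) / 1
LCM(35, 44) = 1540 / 1
LCM(35, 44) = 1540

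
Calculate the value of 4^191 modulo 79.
Using Fermat: 4^{78} ≡ 1 (mod 79). 191 ≡ 35 (mod 78). So 4^{191} ≡ 4^{35} ≡ 25 (mod 79)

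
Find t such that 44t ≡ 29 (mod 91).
11

Since gcd(44, 91) = 1 divides 29, a solution exists.
Multiply both sides by the inverse of 44 mod 91:
  44^(-1) mod 91 = 60
  x ≡ 60 × 29 ≡ 1740 ≡ 11 (mod 91)
Verification: 44 × 11 = 484 = 5 × 91 + 29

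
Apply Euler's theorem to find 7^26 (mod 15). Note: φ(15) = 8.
By Euler: 7^{8} ≡ 1 (mod 15) since gcd(7, 15) = 1. 26 = 3×8 + 2. So 7^{26} ≡ 7^{2} ≡ 4 (mod 15)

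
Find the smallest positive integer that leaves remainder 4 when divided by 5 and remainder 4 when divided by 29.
M = 5 × 29 = 145. M₁ = 29, y₁ ≡ 4 (mod 5). M₂ = 5, y₂ ≡ 6 (mod 29). x = 4×29×4 + 4×5×6 ≡ 4 (mod 145). The smallest positive such number is 4.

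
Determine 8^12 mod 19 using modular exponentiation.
Using repeated squaring. 12 = 8 + 4 (binary 1100). Repeated squaring mod 19: 8^1 ≡ 8; 8^2 ≡ 8² = 64 ≡ 7; 8^4 ≡ 7² = 49 ≡ 11; 8^8 ≡ 11² = 121 ≡ 7. Multiply: 8^12 = 8^8 × 8^4 ≡ 7 × 11 (mod 19): 7 × 11 = 77 ≡ 1. So 8^12 ≡ 1 (mod 19).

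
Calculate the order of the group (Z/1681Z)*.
1640

Prime factorization: 1681 = 41^2
Using the formula φ(n) = n × Π(1 - 1/p) for each prime factor p:
φ(1681) = 1681 × (1 - 1/41)
φ(1681) = 1640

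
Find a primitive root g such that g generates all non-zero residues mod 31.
p - 1 = 30 has prime divisors 2, 3, 5. h is a primitive root mod 31 iff h^(30/q) ≢ 1 (mod 31) for each such q.
h = 2: 2^15 ≡ 1, 2^10 ≡ 1, 2^6 ≡ 2 (mod 31); 2^15 ≡ 1, so not a primitive root.
h = 3: 3^15 ≡ 30, 3^10 ≡ 25, 3^6 ≡ 16 (mod 31); none is 1, so 3 has order 30 and is a primitive root.
The smallest primitive root mod 31 is g = 3.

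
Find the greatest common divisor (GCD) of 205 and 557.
1

Using the Euclidean algorithm:
205 = 0 × 557 + 205
557 = 2 × 205 + 147
205 = 1 × 147 + 58
147 = 2 × 58 + 31
58 = 1 × 31 + 27
31 = 1 × 27 + 4
27 = 6 × 4 + 3
4 = 1 × 3 + 1
3 = 3 × 1 + 0

GCD(205, 557) = 1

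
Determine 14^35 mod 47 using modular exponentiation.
Using repeated squaring. 35 = 32 + 2 + 1 (binary 100011). Repeated squaring mod 47: 14^1 ≡ 14; 14^2 ≡ 14² = 196 ≡ 8; 14^4 ≡ 8² = 64 ≡ 17; 14^8 ≡ 17² = 289 ≡ 7; 14^16 ≡ 7² = 49 ≡ 2; 14^32 ≡ 2² = 4 ≡ 4. Multiply: 14^35 = 14^32 × 14^2 × 14^1 ≡ 4 × 8 × 14 (mod 47): 4 × 8 = 32 ≡ 32; 32 × 14 = 448 ≡ 25. So 14^35 ≡ 25 (mod 47).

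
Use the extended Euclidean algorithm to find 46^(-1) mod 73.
Extended GCD: 46(27) + 73(-17) = 1. So 46^(-1) ≡ 27 ≡ 27 (mod 73). Verify: 46 × 27 = 1242 ≡ 1 (mod 73)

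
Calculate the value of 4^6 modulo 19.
6 = 4 + 2 (binary 110). Repeated squaring mod 19: 4^1 ≡ 4; 4^2 ≡ 4² = 16 ≡ 16; 4^4 ≡ 16² = 256 ≡ 9. Multiply: 4^6 = 4^4 × 4^2 ≡ 9 × 16 (mod 19): 9 × 16 = 144 ≡ 11. So 4^6 ≡ 11 (mod 19).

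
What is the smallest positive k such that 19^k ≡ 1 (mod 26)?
Powers of 19 mod 26: 19^1≡19, 19^2≡23, 19^3≡21, 19^4≡9, 19^5≡15, 19^6≡25, 19^7≡7, 19^8≡3, 19^9≡5, 19^10≡17, 19^11≡11, 19^12≡1. Order = 12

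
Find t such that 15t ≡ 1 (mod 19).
15^(-1) ≡ 14 (mod 19). Verification: 15 × 14 = 210 ≡ 1 (mod 19)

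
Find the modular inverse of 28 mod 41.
28^(-1) ≡ 22 (mod 41). Verification: 28 × 22 = 616 ≡ 1 (mod 41)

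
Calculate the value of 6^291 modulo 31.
Using Fermat: 6^{30} ≡ 1 (mod 31). 291 ≡ 21 (mod 30). So 6^{291} ≡ 6^{21} ≡ 30 (mod 31)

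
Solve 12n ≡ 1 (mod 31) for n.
13

Using Extended Euclidean Algorithm:
gcd(12, 31) = 1
Bezout coefficients: 12 × 13 + 31 × -5 = 1
So 12 × 13 ≡ 1 (mod 31)
The inverse is 13 mod 31 = 13
Verification: 12 × 13 = 156 = 5 × 31 + 1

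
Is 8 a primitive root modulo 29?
Yes

To verify, check if 8^(28/q) ≢ 1 (mod 29) for each prime divisor q of 28
Divisors of 28 = 28: [1, 2, 4, 7, 14, 28]
  8^(28/2) = 8^14 ≡ 28 (mod 29)
  8^(28/7) = 8^4 ≡ 7 (mod 29)
Conclusion: 8 is a primitive root modulo 29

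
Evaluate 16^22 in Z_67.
Using repeated squaring. 22 = 16 + 4 + 2 (binary 10110). Repeated squaring mod 67: 16^1 ≡ 16; 16^2 ≡ 16² = 256 ≡ 55; 16^4 ≡ 55² = 3025 ≡ 10; 16^8 ≡ 10² = 100 ≡ 33; 16^16 ≡ 33² = 1089 ≡ 17. Multiply: 16^22 = 16^16 × 16^4 × 16^2 ≡ 17 × 10 × 55 (mod 67): 17 × 10 = 170 ≡ 36; 36 × 55 = 1980 ≡ 37. So 16^22 ≡ 37 (mod 67).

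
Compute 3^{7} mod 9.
0

Using successive squaring:
Binary expansion of 7: 111
Powers of 3 mod 9 (each is the square of the previous):
  3^1 ≡ 3 (mod 9)
  3^2 ≡ 3² = 9 ≡ 0 (mod 9)
  3^4 ≡ 0² = 0 ≡ 0 (mod 9)
7 = 4 + 2 + 1, so 3^7 = 3^4 × 3^2 × 3^1 ≡ 0 × 0 × 3 (mod 9)
Multiplying step by step:
  0 × 0 = 0 ≡ 0 (mod 9)
  0 × 3 = 0 ≡ 0 (mod 9)
Result: 3^7 ≡ 0 (mod 9)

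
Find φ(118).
58

Prime factorization: 118 = 2 × 59
Using the formula φ(n) = n × Π(1 - 1/p) for each prime factor p:
φ(118) = 118 × (1 - 1/2) × (1 - 1/59)
φ(118) = 58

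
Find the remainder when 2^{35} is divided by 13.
By Fermat: 2^{12} ≡ 1 (mod 13). 35 = 2×12 + 11. So 2^{35} ≡ 2^{11} ≡ 7 (mod 13)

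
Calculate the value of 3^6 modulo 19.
6 = 4 + 2 (binary 110). Repeated squaring mod 19: 3^1 ≡ 3; 3^2 ≡ 3² = 9 ≡ 9; 3^4 ≡ 9² = 81 ≡ 5. Multiply: 3^6 = 3^4 × 3^2 ≡ 5 × 9 (mod 19): 5 × 9 = 45 ≡ 7. So 3^6 ≡ 7 (mod 19).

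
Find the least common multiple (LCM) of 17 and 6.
102

First find GCD(17, 6) using the Euclidean algorithm:
17 = 2 × 6 + 5
6 = 1 × 5 + 1
5 = 5 × 1 + 0
GCD(17, 6) = 1

LCM formula: LCM(a, b) = (a × b) / GCD(a, b)
LCM(17, 6) = (17 × 6) / 1
LCM(17, 6) = 102 / 1
LCM(17, 6) = 102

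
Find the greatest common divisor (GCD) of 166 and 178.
2

Using the Euclidean algorithm:
166 = 0 × 178 + 166
178 = 1 × 166 + 12
166 = 13 × 12 + 10
12 = 1 × 10 + 2
10 = 5 × 2 + 0

GCD(166, 178) = 2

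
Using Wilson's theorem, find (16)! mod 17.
By Wilson's theorem, (16)! ≡ -1 ≡ 16 (mod 17)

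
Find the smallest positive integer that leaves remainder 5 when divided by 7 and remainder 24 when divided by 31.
M = 7 × 31 = 217. M₁ = 31, y₁ ≡ 5 (mod 7). M₂ = 7, y₂ ≡ 9 (mod 31). x = 5×31×5 + 24×7×9 ≡ 117 (mod 217). The smallest positive such number is 117.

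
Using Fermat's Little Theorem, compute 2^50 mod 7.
By Fermat: 2^{6} ≡ 1 (mod 7). 50 = 8×6 + 2. So 2^{50} ≡ 2^{2} ≡ 4 (mod 7)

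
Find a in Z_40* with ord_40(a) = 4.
33 has order 4 mod 40 since 33^{4} ≡ 1 (mod 40) and no smaller power works.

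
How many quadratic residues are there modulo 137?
For prime 137, there are (p-1)/2 = (137-1)/2 = 68 quadratic residues (excluding 0).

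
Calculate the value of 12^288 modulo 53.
Using Fermat: 12^{52} ≡ 1 (mod 53). 288 ≡ 28 (mod 52). So 12^{288} ≡ 12^{28} ≡ 15 (mod 53)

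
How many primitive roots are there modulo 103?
Number of primitive roots mod 103 = φ(102) = 32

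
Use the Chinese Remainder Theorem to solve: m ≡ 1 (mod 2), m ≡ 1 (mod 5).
M = 2 × 5 = 10. M₁ = 5, y₁ ≡ 1 (mod 2). M₂ = 2, y₂ ≡ 3 (mod 5). m = 1×5×1 + 1×2×3 ≡ 1 (mod 10)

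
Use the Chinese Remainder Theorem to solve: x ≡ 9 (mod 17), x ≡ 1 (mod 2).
9

Using the Chinese Remainder Theorem:
M = product of moduli = 34
For equation 1: M_1 = 2, 2 ≡ 2 (mod 17), inverse of 2 mod 17 is 9 (check: 2 × 9 = 18 ≡ 1 (mod 17))
For equation 2: M_2 = 17, 17 ≡ 1 (mod 2), inverse of 17 mod 2 is 1 (check: 1 × 1 = 1 ≡ 1 (mod 2))
Combine: x ≡ Σ r_i×M_i×(M_i⁻¹ mod m_i) = 9×2×9 + 1×17×1 = 162 + 17 = 179
179 mod 34 = 9
x ≡ 9 (mod 34)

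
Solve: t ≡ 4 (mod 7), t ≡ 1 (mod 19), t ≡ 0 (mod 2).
M = 7 × 19 × 2 = 266. M₁ = 38, y₁ ≡ 5 (mod 7). M₂ = 14, y₂ ≡ 15 (mod 19). M₃ = 133, y₃ ≡ 1 (mod 2). t = 4×38×5 + 1×14×15 + 0×133×1 ≡ 172 (mod 266)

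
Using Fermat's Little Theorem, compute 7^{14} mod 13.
10

By Fermat's Little Theorem, a^(p-1) ≡ 1 (mod p) for prime p and gcd(a, p) = 1
Here p = 13, so 7^12 ≡ 1 (mod 13)
We can reduce the exponent: 14 mod 12 = 2
So 7^14 ≡ 7^2 (mod 13)
Computing: 7^2 mod 13 = 10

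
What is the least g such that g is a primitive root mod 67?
p - 1 = 66 has prime divisors 2, 3, 11. h is a primitive root mod 67 iff h^(66/q) ≢ 1 (mod 67) for each such q.
h = 2: 2^33 ≡ 66, 2^22 ≡ 37, 2^6 ≡ 64 (mod 67); none is 1, so 2 has order 66 and is a primitive root.
The smallest primitive root mod 67 is g = 2.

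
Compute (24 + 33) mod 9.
3

(24 + 33) = 57
57 mod 9 = 3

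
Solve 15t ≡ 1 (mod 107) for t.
50

Using Extended Euclidean Algorithm:
gcd(15, 107) = 1
Bezout coefficients: 15 × 50 + 107 × -7 = 1
So 15 × 50 ≡ 1 (mod 107)
The inverse is 50 mod 107 = 50
Verification: 15 × 50 = 750 = 7 × 107 + 1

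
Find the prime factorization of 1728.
2^6 × 3^3

Divide by primes starting from smallest:
1728 ÷ 2 = 864
864 ÷ 2 = 432
432 ÷ 2 = 216
216 ÷ 2 = 108
108 ÷ 2 = 54
54 ÷ 2 = 27
27 ÷ 3 = 9
9 ÷ 3 = 3
3 ÷ 3 = 1

1728 = 2^6 × 3^3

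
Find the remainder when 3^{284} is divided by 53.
By Fermat: 3^{52} ≡ 1 (mod 53). 284 = 5×52 + 24. So 3^{284} ≡ 3^{24} ≡ 47 (mod 53)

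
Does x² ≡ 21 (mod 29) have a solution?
By Euler's criterion: 21^{14} ≡ 28 (mod 29). Since this equals -1 (≡ 28), 21 is not a QR.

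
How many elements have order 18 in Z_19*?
Number of primitive roots mod 19 = φ(18) = 6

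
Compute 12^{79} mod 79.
12

Using successive squaring:
Binary expansion of 79: 1001111
Powers of 12 mod 79 (each is the square of the previous):
  12^1 ≡ 12 (mod 79)
  12^2 ≡ 12² = 144 ≡ 65 (mod 79)
  12^4 ≡ 65² = 4225 ≡ 38 (mod 79)
  12^8 ≡ 38² = 1444 ≡ 22 (mod 79)
  12^16 ≡ 22² = 484 ≡ 10 (mod 79)
  12^32 ≡ 10² = 100 ≡ 21 (mod 79)
  12^64 ≡ 21² = 441 ≡ 46 (mod 79)
79 = 64 + 8 + 4 + 2 + 1, so 12^79 = 12^64 × 12^8 × 12^4 × 12^2 × 12^1 ≡ 46 × 22 × 38 × 65 × 12 (mod 79)
Multiplying step by step:
  46 × 22 = 1012 ≡ 64 (mod 79)
  64 × 38 = 2432 ≡ 62 (mod 79)
  62 × 65 = 4030 ≡ 1 (mod 79)
  1 × 12 = 12 ≡ 12 (mod 79)
Result: 12^79 ≡ 12 (mod 79)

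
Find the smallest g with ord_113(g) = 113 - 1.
p - 1 = 112 has prime divisors 2, 7. h is a primitive root mod 113 iff h^(112/q) ≢ 1 (mod 113) for each such q.
h = 2: 2^56 ≡ 1, 2^16 ≡ 109 (mod 113); 2^56 ≡ 1, so not a primitive root.
h = 3: 3^56 ≡ 112, 3^16 ≡ 49 (mod 113); none is 1, so 3 has order 112 and is a primitive root.
The smallest primitive root mod 113 is g = 3.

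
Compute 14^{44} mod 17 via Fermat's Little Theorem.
4

By Fermat's Little Theorem, a^(p-1) ≡ 1 (mod p) for prime p and gcd(a, p) = 1
Here p = 17, so 14^16 ≡ 1 (mod 17)
We can reduce the exponent: 44 mod 16 = 12
So 14^44 ≡ 14^12 (mod 17)
Computing: 14^12 mod 17 = 4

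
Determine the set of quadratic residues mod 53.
QRs mod 53: {1, 4, 6, 7, 9, 10, 11, 13, 15, 16, 17, 24, 25, 28, 29, 36, 37, 38, 40, 42, 43, 44, 46, 47, 49, 52}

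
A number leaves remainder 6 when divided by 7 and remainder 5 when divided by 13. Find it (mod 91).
M = 7 × 13 = 91. M₁ = 13, y₁ ≡ 6 (mod 7). M₂ = 7, y₂ ≡ 2 (mod 13). k = 6×13×6 + 5×7×2 ≡ 83 (mod 91)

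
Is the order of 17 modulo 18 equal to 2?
Yes, ord_18(17) = 2.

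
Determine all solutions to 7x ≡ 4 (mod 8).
4

Since gcd(7, 8) = 1 divides 4, a solution exists.
Multiply both sides by the inverse of 7 mod 8:
  7^(-1) mod 8 = 7
  x ≡ 7 × 4 ≡ 28 ≡ 4 (mod 8)
Verification: 7 × 4 = 28 = 3 × 8 + 4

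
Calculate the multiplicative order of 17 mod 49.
Powers of 17 mod 49: 17^1≡17, 17^2≡44, 17^3≡13, 17^4≡25, 17^5≡33, 17^6≡22, 17^7≡31, 17^8≡37, 17^9≡41, 17^10≡11, 17^11≡40, 17^12≡43, 17^13≡45, 17^14≡30, 17^15≡20, 17^16≡46, 17^17≡47, 17^18≡15, 17^19≡10, 17^20≡23, 17^21≡48, 17^22≡32, 17^23≡5, 17^24≡36, 17^25≡24, 17^26≡16, 17^27≡27, 17^28≡18, 17^29≡12, 17^30≡8, 17^31≡38, 17^32≡9, 17^33≡6, 17^34≡4, 17^35≡19, 17^36≡29, 17^37≡3, 17^38≡2, 17^39≡34, 17^40≡39, 17^41≡26, 17^42≡1. Order = 42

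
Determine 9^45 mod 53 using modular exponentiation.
Using repeated squaring. 45 = 32 + 8 + 4 + 1 (binary 101101). Repeated squaring mod 53: 9^1 ≡ 9; 9^2 ≡ 9² = 81 ≡ 28; 9^4 ≡ 28² = 784 ≡ 42; 9^8 ≡ 42² = 1764 ≡ 15; 9^16 ≡ 15² = 225 ≡ 13; 9^32 ≡ 13² = 169 ≡ 10. Multiply: 9^45 = 9^32 × 9^8 × 9^4 × 9^1 ≡ 10 × 15 × 42 × 9 (mod 53): 10 × 15 = 150 ≡ 44; 44 × 42 = 1848 ≡ 46; 46 × 9 = 414 ≡ 43. So 9^45 ≡ 43 (mod 53).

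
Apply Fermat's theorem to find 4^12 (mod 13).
By Fermat's Little Theorem, 4^{12} ≡ 1 (mod 13) since 13 is prime and gcd(4, 13) = 1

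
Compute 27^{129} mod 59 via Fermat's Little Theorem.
49

By Fermat's Little Theorem, a^(p-1) ≡ 1 (mod p) for prime p and gcd(a, p) = 1
Here p = 59, so 27^58 ≡ 1 (mod 59)
We can reduce the exponent: 129 mod 58 = 13
So 27^129 ≡ 27^13 (mod 59)
Computing: 27^13 mod 59 = 49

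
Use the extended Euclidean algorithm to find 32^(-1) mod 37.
Extended GCD: 32(-15) + 37(13) = 1. So 32^(-1) ≡ 22 ≡ 22 (mod 37). Verify: 32 × 22 = 704 ≡ 1 (mod 37)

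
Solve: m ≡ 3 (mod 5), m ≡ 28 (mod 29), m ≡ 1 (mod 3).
M = 5 × 29 × 3 = 435. M₁ = 87, y₁ ≡ 3 (mod 5). M₂ = 15, y₂ ≡ 2 (mod 29). M₃ = 145, y₃ ≡ 1 (mod 3). m = 3×87×3 + 28×15×2 + 1×145×1 ≡ 28 (mod 435)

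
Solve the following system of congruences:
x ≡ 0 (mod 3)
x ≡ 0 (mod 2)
0

Using the Chinese Remainder Theorem:
M = product of moduli = 6
For equation 1: M_1 = 2, 2 ≡ 2 (mod 3), inverse of 2 mod 3 is 2 (check: 2 × 2 = 4 ≡ 1 (mod 3))
For equation 2: M_2 = 3, 3 ≡ 1 (mod 2), inverse of 3 mod 2 is 1 (check: 1 × 1 = 1 ≡ 1 (mod 2))
Combine: x ≡ Σ r_i×M_i×(M_i⁻¹ mod m_i) = 0×2×2 + 0×3×1 = 0 + 0 = 0
0 mod 6 = 0
x ≡ 0 (mod 6)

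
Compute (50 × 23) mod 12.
10

(50 × 23) = 1150
1150 mod 12 = 10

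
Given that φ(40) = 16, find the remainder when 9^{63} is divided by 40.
By Euler: 9^{16} ≡ 1 (mod 40) since gcd(9, 40) = 1. 63 = 3×16 + 15. So 9^{63} ≡ 9^{15} ≡ 9 (mod 40)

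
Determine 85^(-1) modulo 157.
85^(-1) ≡ 133 (mod 157). Verification: 85 × 133 = 11305 ≡ 1 (mod 157)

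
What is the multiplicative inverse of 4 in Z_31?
8

Using Extended Euclidean Algorithm:
gcd(4, 31) = 1
Bezout coefficients: 4 × 8 + 31 × -1 = 1
So 4 × 8 ≡ 1 (mod 31)
The inverse is 8 mod 31 = 8
Verification: 4 × 8 = 32 = 1 × 31 + 1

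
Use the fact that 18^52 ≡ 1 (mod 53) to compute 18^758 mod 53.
By Fermat: 18^{52} ≡ 1 (mod 53). 758 ≡ 30 (mod 52). So 18^{758} ≡ 18^{30} ≡ 17 (mod 53)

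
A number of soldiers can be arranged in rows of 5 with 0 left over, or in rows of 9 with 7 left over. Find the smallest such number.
M = 5 × 9 = 45. M₁ = 9, y₁ ≡ 4 (mod 5). M₂ = 5, y₂ ≡ 2 (mod 9). z = 0×9×4 + 7×5×2 ≡ 25 (mod 45). The smallest positive such number is 25.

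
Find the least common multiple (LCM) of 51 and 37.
1887

First find GCD(51, 37) using the Euclidean algorithm:
51 = 1 × 37 + 14
37 = 2 × 14 + 9
14 = 1 × 9 + 5
9 = 1 × 5 + 4
5 = 1 × 4 + 1
4 = 4 × 1 + 0
GCD(51, 37) = 1

LCM formula: LCM(a, b) = (a × b) / GCD(a, b)
LCM(51, 37) = (51 × 37) / 1
LCM(51, 37) = 1887 / 1
LCM(51, 37) = 1887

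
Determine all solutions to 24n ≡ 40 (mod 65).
45

Since gcd(24, 65) = 1 divides 40, a solution exists.
Multiply both sides by the inverse of 24 mod 65:
  24^(-1) mod 65 = 19
  x ≡ 19 × 40 ≡ 760 ≡ 45 (mod 65)
Verification: 24 × 45 = 1080 = 16 × 65 + 40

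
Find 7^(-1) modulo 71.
61

Using Extended Euclidean Algorithm:
gcd(7, 71) = 1
Bezout coefficients: 7 × -10 + 71 × 1 = 1
So 7 × -10 ≡ 1 (mod 71)
The inverse is -10 mod 71 = 61
Verification: 7 × 61 = 427 = 6 × 71 + 1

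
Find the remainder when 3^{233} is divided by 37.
By Fermat: 3^{36} ≡ 1 (mod 37). 233 = 6×36 + 17. So 3^{233} ≡ 3^{17} ≡ 25 (mod 37)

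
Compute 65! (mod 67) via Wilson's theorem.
(66)! = (65)! × (66) ≡ -1 (mod 67). So (65)! ≡ -1 × (66)^(-1) ≡ (-1)×(-1) = 1 (mod 67)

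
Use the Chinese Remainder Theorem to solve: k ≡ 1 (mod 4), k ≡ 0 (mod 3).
M = 4 × 3 = 12. M₁ = 3, y₁ ≡ 3 (mod 4). M₂ = 4, y₂ ≡ 1 (mod 3). k = 1×3×3 + 0×4×1 ≡ 9 (mod 12)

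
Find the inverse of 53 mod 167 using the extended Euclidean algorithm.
Extended GCD: 53(-63) + 167(20) = 1. So 53^(-1) ≡ 104 ≡ 104 (mod 167). Verify: 53 × 104 = 5512 ≡ 1 (mod 167)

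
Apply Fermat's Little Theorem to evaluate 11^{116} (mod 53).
24

By Fermat's Little Theorem, a^(p-1) ≡ 1 (mod p) for prime p and gcd(a, p) = 1
Here p = 53, so 11^52 ≡ 1 (mod 53)
We can reduce the exponent: 116 mod 52 = 12
So 11^116 ≡ 11^12 (mod 53)
Computing: 11^12 mod 53 = 24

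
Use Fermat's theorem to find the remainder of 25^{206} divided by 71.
25

By Fermat's Little Theorem, a^(p-1) ≡ 1 (mod p) for prime p and gcd(a, p) = 1
Here p = 71, so 25^70 ≡ 1 (mod 71)
We can reduce the exponent: 206 mod 70 = 66
So 25^206 ≡ 25^66 (mod 71)
Computing: 25^66 mod 71 = 25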